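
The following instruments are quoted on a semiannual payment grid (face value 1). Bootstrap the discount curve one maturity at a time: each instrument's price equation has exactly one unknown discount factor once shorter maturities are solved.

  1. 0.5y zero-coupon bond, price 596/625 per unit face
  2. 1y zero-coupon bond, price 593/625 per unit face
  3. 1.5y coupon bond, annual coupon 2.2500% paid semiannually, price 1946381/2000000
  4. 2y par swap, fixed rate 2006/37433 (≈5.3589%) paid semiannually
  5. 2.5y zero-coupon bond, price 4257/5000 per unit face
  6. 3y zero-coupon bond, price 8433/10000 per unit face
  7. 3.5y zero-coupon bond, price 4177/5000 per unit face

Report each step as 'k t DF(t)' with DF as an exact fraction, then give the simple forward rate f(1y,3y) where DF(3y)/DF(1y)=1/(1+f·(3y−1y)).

step 1 [0.5y] zero: DF = P = 596/625 ≈ 0.953600
step 2 [1y] zero: DF = P = 593/625 ≈ 0.948800
step 3 [1.5y] bond c/2=9/800: DF=(1946381/2000000 − 9/800·(0.953600+0.948800))/(1+9/800) = 2353/2500 ≈ 0.941200
step 4 [2y] swap r/2=1003/37433: DF=(1 − 1003/37433·(0.953600+0.948800+0.941200))/(1+1003/37433) = 8997/10000 ≈ 0.899700
step 5 [2.5y] zero: DF = P = 4257/5000 ≈ 0.851400
step 6 [3y] zero: DF = P = 8433/10000 ≈ 0.843300
step 7 [3.5y] zero: DF = P = 4177/5000 ≈ 0.835400

1 1/2 596/625
2 1 593/625
3 3/2 2353/2500
4 2 8997/10000
5 5/2 4257/5000
6 3 8433/10000
7 7/2 4177/5000
f(1y,3y) = ((593/625)/(8433/10000) − 1)/(2) = 1055/16866 ≈ 6.2552%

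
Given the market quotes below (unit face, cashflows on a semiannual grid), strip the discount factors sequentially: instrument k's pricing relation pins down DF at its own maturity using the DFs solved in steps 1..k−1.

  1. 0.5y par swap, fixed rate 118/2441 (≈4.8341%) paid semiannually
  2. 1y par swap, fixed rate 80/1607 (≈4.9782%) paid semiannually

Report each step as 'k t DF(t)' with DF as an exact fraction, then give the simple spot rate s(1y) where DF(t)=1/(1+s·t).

step 1 [0.5y] swap r/2=59/2441: DF=(1 − 59/2441·(0))/(1+59/2441) = 2441/2500 ≈ 0.976400
step 2 [1y] swap r/2=40/1607: DF=(1 − 40/1607·(0.976400))/(1+40/1607) = 119/125 ≈ 0.952000

1 1/2 2441/2500
2 1 119/125
s(1y) = (1/(119/125) − 1)/(1) = 6/119 ≈ 5.0420%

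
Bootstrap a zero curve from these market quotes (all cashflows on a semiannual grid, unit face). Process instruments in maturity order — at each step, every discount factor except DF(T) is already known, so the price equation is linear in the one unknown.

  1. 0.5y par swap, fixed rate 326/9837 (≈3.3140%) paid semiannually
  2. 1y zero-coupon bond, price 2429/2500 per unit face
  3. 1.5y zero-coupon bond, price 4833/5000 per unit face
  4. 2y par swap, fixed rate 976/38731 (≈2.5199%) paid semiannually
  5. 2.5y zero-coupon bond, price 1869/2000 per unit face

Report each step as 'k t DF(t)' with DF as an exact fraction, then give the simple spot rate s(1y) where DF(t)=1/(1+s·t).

1 1/2 9837/10000
2 1 2429/2500
3 3/2 4833/5000
4 2 1189/1250
5 5/2 1869/2000
s(1y) = (1/(2429/2500) − 1)/(1) = 71/2429 ≈ 2.9230%

step 1 [0.5y] swap r/2=163/9837: DF=(1 − 163/9837·(0))/(1+163/9837) = 9837/10000 ≈ 0.983700
step 2 [1y] zero: DF = P = 2429/2500 ≈ 0.971600
step 3 [1.5y] zero: DF = P = 4833/5000 ≈ 0.966600
step 4 [2y] swap r/2=488/38731: DF=(1 − 488/38731·(0.983700+0.971600+0.966600))/(1+488/38731) = 1189/1250 ≈ 0.951200
step 5 [2.5y] zero: DF = P = 1869/2000 ≈ 0.934500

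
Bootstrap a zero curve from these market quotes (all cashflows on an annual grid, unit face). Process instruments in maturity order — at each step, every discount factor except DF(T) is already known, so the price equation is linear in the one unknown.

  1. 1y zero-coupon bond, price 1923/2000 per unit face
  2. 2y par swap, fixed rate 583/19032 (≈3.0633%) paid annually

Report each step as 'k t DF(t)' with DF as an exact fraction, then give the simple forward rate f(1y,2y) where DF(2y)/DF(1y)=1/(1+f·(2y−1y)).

1 1 1923/2000
2 2 9417/10000
f(1y,2y) = ((1923/2000)/(9417/10000) − 1)/(1) = 66/3139 ≈ 2.1026%

step 1 [1y] zero: DF = P = 1923/2000 ≈ 0.961500
step 2 [2y] swap r/1=583/19032: DF=(1 − 583/19032·(0.961500))/(1+583/19032) = 9417/10000 ≈ 0.941700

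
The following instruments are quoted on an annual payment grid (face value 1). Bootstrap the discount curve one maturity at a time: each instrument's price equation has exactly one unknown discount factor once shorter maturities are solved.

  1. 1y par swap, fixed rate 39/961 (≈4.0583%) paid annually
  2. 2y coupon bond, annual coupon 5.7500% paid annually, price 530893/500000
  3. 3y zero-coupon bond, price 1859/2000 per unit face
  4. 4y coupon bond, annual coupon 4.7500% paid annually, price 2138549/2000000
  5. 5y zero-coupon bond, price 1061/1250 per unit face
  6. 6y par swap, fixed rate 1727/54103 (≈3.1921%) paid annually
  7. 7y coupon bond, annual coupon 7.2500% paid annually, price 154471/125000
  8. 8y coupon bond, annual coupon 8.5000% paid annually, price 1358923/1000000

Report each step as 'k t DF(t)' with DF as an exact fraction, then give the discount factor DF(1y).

step 1 [1y] swap r/1=39/961: DF=(1 − 39/961·(0))/(1+39/961) = 961/1000 ≈ 0.961000
step 2 [2y] bond c/1=23/400: DF=(530893/500000 − 23/400·(0.961000))/(1+23/400) = 4759/5000 ≈ 0.951800
step 3 [3y] zero: DF = P = 1859/2000 ≈ 0.929500
step 4 [4y] bond c/1=19/400: DF=(2138549/2000000 − 19/400·(0.961000+0.951800+0.929500))/(1+19/400) = 8919/10000 ≈ 0.891900
step 5 [5y] zero: DF = P = 1061/1250 ≈ 0.848800
step 6 [6y] swap r/1=1727/54103: DF=(1 − 1727/54103·(0.961000+0.951800+0.929500+0.891900+0.848800))/(1+1727/54103) = 8273/10000 ≈ 0.827300
step 7 [7y] bond c/1=29/400: DF=(154471/125000 − 29/400·(0.961000+0.951800+0.929500+0.891900+0.848800+0.827300))/(1+29/400) = 1573/2000 ≈ 0.786500
step 8 [8y] bond c/1=17/200: DF=(1358923/1000000 − 17/200·(0.961000+0.951800+0.929500+0.891900+0.848800+0.827300+0.786500))/(1+17/200) = 767/1000 ≈ 0.767000

1 1 961/1000
2 2 4759/5000
3 3 1859/2000
4 4 8919/10000
5 5 1061/1250
6 6 8273/10000
7 7 1573/2000
8 8 767/1000
DF(1y) = 961/1000 ≈ 0.961000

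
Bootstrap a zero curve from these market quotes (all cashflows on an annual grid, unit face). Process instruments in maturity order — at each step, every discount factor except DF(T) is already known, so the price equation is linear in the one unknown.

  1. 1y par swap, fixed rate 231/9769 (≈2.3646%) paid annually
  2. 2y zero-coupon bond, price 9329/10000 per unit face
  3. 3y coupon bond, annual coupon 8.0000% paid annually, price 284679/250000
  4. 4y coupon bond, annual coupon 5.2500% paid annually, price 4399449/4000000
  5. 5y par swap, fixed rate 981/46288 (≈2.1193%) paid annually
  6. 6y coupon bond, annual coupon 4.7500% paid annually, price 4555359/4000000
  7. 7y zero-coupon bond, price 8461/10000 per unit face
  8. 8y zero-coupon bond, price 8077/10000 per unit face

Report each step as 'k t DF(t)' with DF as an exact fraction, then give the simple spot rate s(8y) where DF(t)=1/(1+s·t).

1 1 9769/10000
2 2 9329/10000
3 3 9129/10000
4 4 4521/5000
5 5 9019/10000
6 6 8773/10000
7 7 8461/10000
8 8 8077/10000
s(8y) = (1/(8077/10000) − 1)/(8) = 1923/64616 ≈ 2.9760%

step 1 [1y] swap r/1=231/9769: DF=(1 − 231/9769·(0))/(1+231/9769) = 9769/10000 ≈ 0.976900
step 2 [2y] zero: DF = P = 9329/10000 ≈ 0.932900
step 3 [3y] bond c/1=2/25: DF=(284679/250000 − 2/25·(0.976900+0.932900))/(1+2/25) = 9129/10000 ≈ 0.912900
step 4 [4y] bond c/1=21/400: DF=(4399449/4000000 − 21/400·(0.976900+0.932900+0.912900))/(1+21/400) = 4521/5000 ≈ 0.904200
step 5 [5y] swap r/1=981/46288: DF=(1 − 981/46288·(0.976900+0.932900+0.912900+0.904200))/(1+981/46288) = 9019/10000 ≈ 0.901900
step 6 [6y] bond c/1=19/400: DF=(4555359/4000000 − 19/400·(0.976900+0.932900+0.912900+0.904200+0.901900))/(1+19/400) = 8773/10000 ≈ 0.877300
step 7 [7y] zero: DF = P = 8461/10000 ≈ 0.846100
step 8 [8y] zero: DF = P = 8077/10000 ≈ 0.807700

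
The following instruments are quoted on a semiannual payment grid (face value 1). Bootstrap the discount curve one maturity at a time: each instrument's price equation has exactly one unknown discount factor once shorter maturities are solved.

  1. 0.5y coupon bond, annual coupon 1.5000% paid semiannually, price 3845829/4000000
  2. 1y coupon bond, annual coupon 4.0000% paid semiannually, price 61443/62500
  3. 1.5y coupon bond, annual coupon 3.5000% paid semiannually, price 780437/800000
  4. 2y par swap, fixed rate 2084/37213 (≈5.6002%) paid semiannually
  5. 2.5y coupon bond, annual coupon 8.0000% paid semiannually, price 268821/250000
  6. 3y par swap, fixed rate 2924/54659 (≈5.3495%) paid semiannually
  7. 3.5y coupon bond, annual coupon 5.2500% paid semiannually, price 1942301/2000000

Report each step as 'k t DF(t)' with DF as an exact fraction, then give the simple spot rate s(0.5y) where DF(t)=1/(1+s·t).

1 1/2 9543/10000
2 1 9451/10000
3 3/2 9261/10000
4 2 4479/5000
5 5/2 2227/2500
6 3 4269/5000
7 7/2 1613/2000
s(0.5y) = (1/(9543/10000) − 1)/(1/2) = 914/9543 ≈ 9.5777%

step 1 [0.5y] bond c/2=3/400: DF=(3845829/4000000 − 3/400·(0))/(1+3/400) = 9543/10000 ≈ 0.954300
step 2 [1y] bond c/2=1/50: DF=(61443/62500 − 1/50·(0.954300))/(1+1/50) = 9451/10000 ≈ 0.945100
step 3 [1.5y] bond c/2=7/400: DF=(780437/800000 − 7/400·(0.954300+0.945100))/(1+7/400) = 9261/10000 ≈ 0.926100
step 4 [2y] swap r/2=1042/37213: DF=(1 − 1042/37213·(0.954300+0.945100+0.926100))/(1+1042/37213) = 4479/5000 ≈ 0.895800
step 5 [2.5y] bond c/2=1/25: DF=(268821/250000 − 1/25·(0.954300+0.945100+0.926100+0.895800))/(1+1/25) = 2227/2500 ≈ 0.890800
step 6 [3y] swap r/2=1462/54659: DF=(1 − 1462/54659·(0.954300+0.945100+0.926100+0.895800+0.890800))/(1+1462/54659) = 4269/5000 ≈ 0.853800
step 7 [3.5y] bond c/2=21/800: DF=(1942301/2000000 − 21/800·(0.954300+0.945100+0.926100+0.895800+0.890800+0.853800))/(1+21/800) = 1613/2000 ≈ 0.806500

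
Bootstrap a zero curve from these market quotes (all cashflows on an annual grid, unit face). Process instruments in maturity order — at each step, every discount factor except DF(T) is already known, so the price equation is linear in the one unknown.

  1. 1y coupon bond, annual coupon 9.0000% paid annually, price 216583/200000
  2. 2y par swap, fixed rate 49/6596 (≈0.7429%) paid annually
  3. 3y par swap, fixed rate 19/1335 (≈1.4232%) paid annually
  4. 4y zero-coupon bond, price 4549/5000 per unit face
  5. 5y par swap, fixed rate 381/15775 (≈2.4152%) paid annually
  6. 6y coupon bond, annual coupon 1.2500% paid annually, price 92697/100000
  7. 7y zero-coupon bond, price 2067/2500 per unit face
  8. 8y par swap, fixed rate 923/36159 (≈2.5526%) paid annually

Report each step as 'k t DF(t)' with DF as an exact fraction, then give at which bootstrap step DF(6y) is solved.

1 1 1987/2000
2 2 9853/10000
3 3 4791/5000
4 4 4549/5000
5 5 8857/10000
6 6 8571/10000
7 7 2067/2500
8 8 4077/5000
DF(6y) is solved at step 6

step 1 [1y] bond c/1=9/100: DF=(216583/200000 − 9/100·(0))/(1+9/100) = 1987/2000 ≈ 0.993500
step 2 [2y] swap r/1=49/6596: DF=(1 − 49/6596·(0.993500))/(1+49/6596) = 9853/10000 ≈ 0.985300
step 3 [3y] swap r/1=19/1335: DF=(1 − 19/1335·(0.993500+0.985300))/(1+19/1335) = 4791/5000 ≈ 0.958200
step 4 [4y] zero: DF = P = 4549/5000 ≈ 0.909800
step 5 [5y] swap r/1=381/15775: DF=(1 − 381/15775·(0.993500+0.985300+0.958200+0.909800))/(1+381/15775) = 8857/10000 ≈ 0.885700
step 6 [6y] bond c/1=1/80: DF=(92697/100000 − 1/80·(0.993500+0.985300+0.958200+0.909800+0.885700))/(1+1/80) = 8571/10000 ≈ 0.857100
step 7 [7y] zero: DF = P = 2067/2500 ≈ 0.826800
step 8 [8y] swap r/1=923/36159: DF=(1 − 923/36159·(0.993500+0.985300+0.958200+0.909800+0.885700+0.857100+0.826800))/(1+923/36159) = 4077/5000 ≈ 0.815400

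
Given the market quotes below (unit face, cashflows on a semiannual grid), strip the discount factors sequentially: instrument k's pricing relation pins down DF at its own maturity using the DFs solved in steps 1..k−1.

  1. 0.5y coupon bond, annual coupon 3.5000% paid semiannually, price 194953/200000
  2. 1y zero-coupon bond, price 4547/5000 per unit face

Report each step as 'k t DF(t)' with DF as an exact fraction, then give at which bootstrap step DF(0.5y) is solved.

step 1 [0.5y] bond c/2=7/400: DF=(194953/200000 − 7/400·(0))/(1+7/400) = 479/500 ≈ 0.958000
step 2 [1y] zero: DF = P = 4547/5000 ≈ 0.909400

1 1/2 479/500
2 1 4547/5000
DF(0.5y) is solved at step 1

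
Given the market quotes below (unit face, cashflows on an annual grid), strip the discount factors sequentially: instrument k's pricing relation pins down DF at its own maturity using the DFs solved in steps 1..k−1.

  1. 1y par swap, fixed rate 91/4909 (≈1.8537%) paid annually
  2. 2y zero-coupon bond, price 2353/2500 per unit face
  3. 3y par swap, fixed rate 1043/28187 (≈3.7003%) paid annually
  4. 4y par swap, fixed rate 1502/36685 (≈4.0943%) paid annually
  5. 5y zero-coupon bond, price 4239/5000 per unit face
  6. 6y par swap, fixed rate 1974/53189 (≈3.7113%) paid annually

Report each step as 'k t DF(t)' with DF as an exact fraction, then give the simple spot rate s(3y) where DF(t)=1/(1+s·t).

step 1 [1y] swap r/1=91/4909: DF=(1 − 91/4909·(0))/(1+91/4909) = 4909/5000 ≈ 0.981800
step 2 [2y] zero: DF = P = 2353/2500 ≈ 0.941200
step 3 [3y] swap r/1=1043/28187: DF=(1 − 1043/28187·(0.981800+0.941200))/(1+1043/28187) = 8957/10000 ≈ 0.895700
step 4 [4y] swap r/1=1502/36685: DF=(1 − 1502/36685·(0.981800+0.941200+0.895700))/(1+1502/36685) = 4249/5000 ≈ 0.849800
step 5 [5y] zero: DF = P = 4239/5000 ≈ 0.847800
step 6 [6y] swap r/1=1974/53189: DF=(1 − 1974/53189·(0.981800+0.941200+0.895700+0.849800+0.847800))/(1+1974/53189) = 4013/5000 ≈ 0.802600

1 1 4909/5000
2 2 2353/2500
3 3 8957/10000
4 4 4249/5000
5 5 4239/5000
6 6 4013/5000
s(3y) = (1/(8957/10000) − 1)/(3) = 1043/26871 ≈ 3.8815%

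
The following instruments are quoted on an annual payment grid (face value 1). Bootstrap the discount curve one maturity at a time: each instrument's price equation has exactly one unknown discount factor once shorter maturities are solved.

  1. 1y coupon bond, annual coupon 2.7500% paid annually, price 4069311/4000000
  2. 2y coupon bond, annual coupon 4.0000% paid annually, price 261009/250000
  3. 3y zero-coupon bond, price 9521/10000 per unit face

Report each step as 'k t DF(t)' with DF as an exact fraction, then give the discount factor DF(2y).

step 1 [1y] bond c/1=11/400: DF=(4069311/4000000 − 11/400·(0))/(1+11/400) = 9901/10000 ≈ 0.990100
step 2 [2y] bond c/1=1/25: DF=(261009/250000 − 1/25·(0.990100))/(1+1/25) = 4829/5000 ≈ 0.965800
step 3 [3y] zero: DF = P = 9521/10000 ≈ 0.952100

1 1 9901/10000
2 2 4829/5000
3 3 9521/10000
DF(2y) = 4829/5000 ≈ 0.965800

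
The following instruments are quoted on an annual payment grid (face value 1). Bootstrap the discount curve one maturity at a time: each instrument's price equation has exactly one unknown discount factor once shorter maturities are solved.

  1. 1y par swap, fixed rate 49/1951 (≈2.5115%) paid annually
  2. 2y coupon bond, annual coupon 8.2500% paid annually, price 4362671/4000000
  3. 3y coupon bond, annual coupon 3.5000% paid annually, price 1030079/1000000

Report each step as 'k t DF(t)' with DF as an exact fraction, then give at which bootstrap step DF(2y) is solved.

1 1 1951/2000
2 2 2333/2500
3 3 9307/10000
DF(2y) is solved at step 2

step 1 [1y] swap r/1=49/1951: DF=(1 − 49/1951·(0))/(1+49/1951) = 1951/2000 ≈ 0.975500
step 2 [2y] bond c/1=33/400: DF=(4362671/4000000 − 33/400·(0.975500))/(1+33/400) = 2333/2500 ≈ 0.933200
step 3 [3y] bond c/1=7/200: DF=(1030079/1000000 − 7/200·(0.975500+0.933200))/(1+7/200) = 9307/10000 ≈ 0.930700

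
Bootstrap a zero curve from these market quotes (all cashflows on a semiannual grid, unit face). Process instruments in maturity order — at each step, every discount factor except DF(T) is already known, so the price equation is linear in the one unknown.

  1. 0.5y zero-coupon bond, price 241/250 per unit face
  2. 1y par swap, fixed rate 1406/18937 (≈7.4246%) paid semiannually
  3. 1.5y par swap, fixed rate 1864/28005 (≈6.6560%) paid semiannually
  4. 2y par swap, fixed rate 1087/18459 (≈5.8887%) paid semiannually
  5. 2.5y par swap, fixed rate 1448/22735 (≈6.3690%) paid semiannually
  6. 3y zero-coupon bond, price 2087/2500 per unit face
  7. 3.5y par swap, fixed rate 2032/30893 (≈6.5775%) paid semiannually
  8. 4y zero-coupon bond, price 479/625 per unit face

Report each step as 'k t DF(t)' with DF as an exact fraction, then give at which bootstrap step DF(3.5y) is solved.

step 1 [0.5y] zero: DF = P = 241/250 ≈ 0.964000
step 2 [1y] swap r/2=703/18937: DF=(1 − 703/18937·(0.964000))/(1+703/18937) = 9297/10000 ≈ 0.929700
step 3 [1.5y] swap r/2=932/28005: DF=(1 − 932/28005·(0.964000+0.929700))/(1+932/28005) = 2267/2500 ≈ 0.906800
step 4 [2y] swap r/2=1087/36918: DF=(1 − 1087/36918·(0.964000+0.929700+0.906800))/(1+1087/36918) = 8913/10000 ≈ 0.891300
step 5 [2.5y] swap r/2=724/22735: DF=(1 − 724/22735·(0.964000+0.929700+0.906800+0.891300))/(1+724/22735) = 1069/1250 ≈ 0.855200
step 6 [3y] zero: DF = P = 2087/2500 ≈ 0.834800
step 7 [3.5y] swap r/2=1016/30893: DF=(1 − 1016/30893·(0.964000+0.929700+0.906800+0.891300+0.855200+0.834800))/(1+1016/30893) = 498/625 ≈ 0.796800
step 8 [4y] zero: DF = P = 479/625 ≈ 0.766400

1 1/2 241/250
2 1 9297/10000
3 3/2 2267/2500
4 2 8913/10000
5 5/2 1069/1250
6 3 2087/2500
7 7/2 498/625
8 4 479/625
DF(3.5y) is solved at step 7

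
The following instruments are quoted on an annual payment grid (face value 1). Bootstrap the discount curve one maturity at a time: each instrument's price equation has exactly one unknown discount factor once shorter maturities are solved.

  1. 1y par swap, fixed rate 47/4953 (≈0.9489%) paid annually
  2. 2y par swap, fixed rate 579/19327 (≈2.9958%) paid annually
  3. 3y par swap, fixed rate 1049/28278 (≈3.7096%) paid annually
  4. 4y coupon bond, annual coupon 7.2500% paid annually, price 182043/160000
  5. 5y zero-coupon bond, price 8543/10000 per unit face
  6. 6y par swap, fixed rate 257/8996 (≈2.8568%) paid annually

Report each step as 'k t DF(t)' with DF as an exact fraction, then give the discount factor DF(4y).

step 1 [1y] swap r/1=47/4953: DF=(1 − 47/4953·(0))/(1+47/4953) = 4953/5000 ≈ 0.990600
step 2 [2y] swap r/1=579/19327: DF=(1 − 579/19327·(0.990600))/(1+579/19327) = 9421/10000 ≈ 0.942100
step 3 [3y] swap r/1=1049/28278: DF=(1 − 1049/28278·(0.990600+0.942100))/(1+1049/28278) = 8951/10000 ≈ 0.895100
step 4 [4y] bond c/1=29/400: DF=(182043/160000 − 29/400·(0.990600+0.942100+0.895100))/(1+29/400) = 8697/10000 ≈ 0.869700
step 5 [5y] zero: DF = P = 8543/10000 ≈ 0.854300
step 6 [6y] swap r/1=257/8996: DF=(1 − 257/8996·(0.990600+0.942100+0.895100+0.869700+0.854300))/(1+257/8996) = 4229/5000 ≈ 0.845800

1 1 4953/5000
2 2 9421/10000
3 3 8951/10000
4 4 8697/10000
5 5 8543/10000
6 6 4229/5000
DF(4y) = 8697/10000 ≈ 0.869700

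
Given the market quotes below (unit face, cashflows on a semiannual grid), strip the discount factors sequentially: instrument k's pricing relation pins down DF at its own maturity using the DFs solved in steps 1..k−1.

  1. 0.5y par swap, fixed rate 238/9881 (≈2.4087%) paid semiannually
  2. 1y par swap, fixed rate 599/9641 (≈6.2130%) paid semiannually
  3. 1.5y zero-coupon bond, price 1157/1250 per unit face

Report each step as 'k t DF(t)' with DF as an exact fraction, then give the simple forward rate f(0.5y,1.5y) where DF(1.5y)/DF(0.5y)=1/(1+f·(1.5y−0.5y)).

step 1 [0.5y] swap r/2=119/9881: DF=(1 − 119/9881·(0))/(1+119/9881) = 9881/10000 ≈ 0.988100
step 2 [1y] swap r/2=599/19282: DF=(1 − 599/19282·(0.988100))/(1+599/19282) = 9401/10000 ≈ 0.940100
step 3 [1.5y] zero: DF = P = 1157/1250 ≈ 0.925600

1 1/2 9881/10000
2 1 9401/10000
3 3/2 1157/1250
f(0.5y,1.5y) = ((9881/10000)/(1157/1250) − 1)/(1) = 625/9256 ≈ 6.7524%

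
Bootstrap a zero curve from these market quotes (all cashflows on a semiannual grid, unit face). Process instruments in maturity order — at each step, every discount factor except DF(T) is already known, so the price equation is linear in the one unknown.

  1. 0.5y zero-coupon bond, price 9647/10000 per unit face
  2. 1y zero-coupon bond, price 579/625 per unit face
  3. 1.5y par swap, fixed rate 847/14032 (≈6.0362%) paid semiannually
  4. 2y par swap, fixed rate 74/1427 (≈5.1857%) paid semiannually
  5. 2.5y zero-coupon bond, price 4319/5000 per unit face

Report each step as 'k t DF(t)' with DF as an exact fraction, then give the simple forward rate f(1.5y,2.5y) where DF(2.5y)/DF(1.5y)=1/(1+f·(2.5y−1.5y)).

step 1 [0.5y] zero: DF = P = 9647/10000 ≈ 0.964700
step 2 [1y] zero: DF = P = 579/625 ≈ 0.926400
step 3 [1.5y] swap r/2=847/28064: DF=(1 − 847/28064·(0.964700+0.926400))/(1+847/28064) = 9153/10000 ≈ 0.915300
step 4 [2y] swap r/2=37/1427: DF=(1 − 37/1427·(0.964700+0.926400+0.915300))/(1+37/1427) = 4519/5000 ≈ 0.903800
step 5 [2.5y] zero: DF = P = 4319/5000 ≈ 0.863800

1 1/2 9647/10000
2 1 579/625
3 3/2 9153/10000
4 2 4519/5000
5 5/2 4319/5000
f(1.5y,2.5y) = ((9153/10000)/(4319/5000) − 1)/(1) = 515/8638 ≈ 5.9620%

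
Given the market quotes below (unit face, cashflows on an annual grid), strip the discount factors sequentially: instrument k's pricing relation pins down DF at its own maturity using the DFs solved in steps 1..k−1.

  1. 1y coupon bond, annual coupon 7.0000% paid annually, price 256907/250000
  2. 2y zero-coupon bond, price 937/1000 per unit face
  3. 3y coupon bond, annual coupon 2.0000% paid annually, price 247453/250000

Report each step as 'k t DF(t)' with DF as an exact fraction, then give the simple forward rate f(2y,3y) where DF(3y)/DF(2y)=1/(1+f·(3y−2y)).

step 1 [1y] bond c/1=7/100: DF=(256907/250000 − 7/100·(0))/(1+7/100) = 2401/2500 ≈ 0.960400
step 2 [2y] zero: DF = P = 937/1000 ≈ 0.937000
step 3 [3y] bond c/1=1/50: DF=(247453/250000 − 1/50·(0.960400+0.937000))/(1+1/50) = 2333/2500 ≈ 0.933200

1 1 2401/2500
2 2 937/1000
3 3 2333/2500
f(2y,3y) = ((937/1000)/(2333/2500) − 1)/(1) = 19/4666 ≈ 0.4072%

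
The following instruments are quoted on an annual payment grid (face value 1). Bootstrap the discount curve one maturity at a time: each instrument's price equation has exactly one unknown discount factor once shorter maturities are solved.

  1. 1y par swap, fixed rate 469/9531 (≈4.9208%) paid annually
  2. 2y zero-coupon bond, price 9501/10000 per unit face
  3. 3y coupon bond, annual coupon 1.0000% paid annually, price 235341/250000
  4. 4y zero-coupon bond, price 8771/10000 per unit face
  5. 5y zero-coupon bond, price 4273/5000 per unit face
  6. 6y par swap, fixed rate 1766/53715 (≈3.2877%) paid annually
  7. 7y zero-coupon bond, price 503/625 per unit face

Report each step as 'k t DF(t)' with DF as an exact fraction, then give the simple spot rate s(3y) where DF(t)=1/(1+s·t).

1 1 9531/10000
2 2 9501/10000
3 3 2283/2500
4 4 8771/10000
5 5 4273/5000
6 6 4117/5000
7 7 503/625
s(3y) = (1/(2283/2500) − 1)/(3) = 217/6849 ≈ 3.1683%

step 1 [1y] swap r/1=469/9531: DF=(1 − 469/9531·(0))/(1+469/9531) = 9531/10000 ≈ 0.953100
step 2 [2y] zero: DF = P = 9501/10000 ≈ 0.950100
step 3 [3y] bond c/1=1/100: DF=(235341/250000 − 1/100·(0.953100+0.950100))/(1+1/100) = 2283/2500 ≈ 0.913200
step 4 [4y] zero: DF = P = 8771/10000 ≈ 0.877100
step 5 [5y] zero: DF = P = 4273/5000 ≈ 0.854600
step 6 [6y] swap r/1=1766/53715: DF=(1 − 1766/53715·(0.953100+0.950100+0.913200+0.877100+0.854600))/(1+1766/53715) = 4117/5000 ≈ 0.823400
step 7 [7y] zero: DF = P = 503/625 ≈ 0.804800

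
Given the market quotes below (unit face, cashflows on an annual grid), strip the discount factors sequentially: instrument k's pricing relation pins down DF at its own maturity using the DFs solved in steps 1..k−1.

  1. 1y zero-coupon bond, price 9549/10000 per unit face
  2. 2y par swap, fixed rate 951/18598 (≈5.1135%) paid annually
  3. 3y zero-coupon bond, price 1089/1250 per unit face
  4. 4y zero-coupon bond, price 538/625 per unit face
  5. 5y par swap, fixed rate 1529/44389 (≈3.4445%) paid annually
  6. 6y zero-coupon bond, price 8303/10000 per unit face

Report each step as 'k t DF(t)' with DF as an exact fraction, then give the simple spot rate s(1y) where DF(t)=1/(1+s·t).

1 1 9549/10000
2 2 9049/10000
3 3 1089/1250
4 4 538/625
5 5 8471/10000
6 6 8303/10000
s(1y) = (1/(9549/10000) − 1)/(1) = 451/9549 ≈ 4.7230%

step 1 [1y] zero: DF = P = 9549/10000 ≈ 0.954900
step 2 [2y] swap r/1=951/18598: DF=(1 − 951/18598·(0.954900))/(1+951/18598) = 9049/10000 ≈ 0.904900
step 3 [3y] zero: DF = P = 1089/1250 ≈ 0.871200
step 4 [4y] zero: DF = P = 538/625 ≈ 0.860800
step 5 [5y] swap r/1=1529/44389: DF=(1 − 1529/44389·(0.954900+0.904900+0.871200+0.860800))/(1+1529/44389) = 8471/10000 ≈ 0.847100
step 6 [6y] zero: DF = P = 8303/10000 ≈ 0.830300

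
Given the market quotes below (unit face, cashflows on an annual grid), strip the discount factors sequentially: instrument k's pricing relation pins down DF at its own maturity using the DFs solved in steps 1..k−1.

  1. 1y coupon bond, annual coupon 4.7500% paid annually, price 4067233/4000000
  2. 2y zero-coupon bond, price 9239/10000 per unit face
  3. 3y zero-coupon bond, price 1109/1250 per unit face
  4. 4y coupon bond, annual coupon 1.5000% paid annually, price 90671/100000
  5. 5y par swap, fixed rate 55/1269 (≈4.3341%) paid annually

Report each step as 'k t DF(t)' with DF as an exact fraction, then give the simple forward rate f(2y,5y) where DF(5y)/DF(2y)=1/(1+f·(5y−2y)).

1 1 9707/10000
2 2 9239/10000
3 3 1109/1250
4 4 4261/5000
5 5 323/400
f(2y,5y) = ((9239/10000)/(323/400) − 1)/(3) = 388/8075 ≈ 4.8050%

step 1 [1y] bond c/1=19/400: DF=(4067233/4000000 − 19/400·(0))/(1+19/400) = 9707/10000 ≈ 0.970700
step 2 [2y] zero: DF = P = 9239/10000 ≈ 0.923900
step 3 [3y] zero: DF = P = 1109/1250 ≈ 0.887200
step 4 [4y] bond c/1=3/200: DF=(90671/100000 − 3/200·(0.970700+0.923900+0.887200))/(1+3/200) = 4261/5000 ≈ 0.852200
step 5 [5y] swap r/1=55/1269: DF=(1 − 55/1269·(0.970700+0.923900+0.887200+0.852200))/(1+55/1269) = 323/400 ≈ 0.807500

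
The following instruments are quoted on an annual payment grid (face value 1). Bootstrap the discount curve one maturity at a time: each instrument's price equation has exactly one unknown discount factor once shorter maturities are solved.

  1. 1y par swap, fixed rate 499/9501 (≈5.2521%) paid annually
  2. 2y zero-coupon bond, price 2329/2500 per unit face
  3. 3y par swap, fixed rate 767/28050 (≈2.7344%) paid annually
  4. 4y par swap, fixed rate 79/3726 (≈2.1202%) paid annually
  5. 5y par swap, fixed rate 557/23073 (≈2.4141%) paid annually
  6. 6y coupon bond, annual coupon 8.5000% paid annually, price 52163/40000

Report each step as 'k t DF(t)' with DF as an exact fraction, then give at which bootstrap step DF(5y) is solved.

1 1 9501/10000
2 2 2329/2500
3 3 9233/10000
4 4 921/1000
5 5 4443/5000
6 6 2101/2500
DF(5y) is solved at step 5

step 1 [1y] swap r/1=499/9501: DF=(1 − 499/9501·(0))/(1+499/9501) = 9501/10000 ≈ 0.950100
step 2 [2y] zero: DF = P = 2329/2500 ≈ 0.931600
step 3 [3y] swap r/1=767/28050: DF=(1 − 767/28050·(0.950100+0.931600))/(1+767/28050) = 9233/10000 ≈ 0.923300
step 4 [4y] swap r/1=79/3726: DF=(1 − 79/3726·(0.950100+0.931600+0.923300))/(1+79/3726) = 921/1000 ≈ 0.921000
step 5 [5y] swap r/1=557/23073: DF=(1 − 557/23073·(0.950100+0.931600+0.923300+0.921000))/(1+557/23073) = 4443/5000 ≈ 0.888600
step 6 [6y] bond c/1=17/200: DF=(52163/40000 − 17/200·(0.950100+0.931600+0.923300+0.921000+0.888600))/(1+17/200) = 2101/2500 ≈ 0.840400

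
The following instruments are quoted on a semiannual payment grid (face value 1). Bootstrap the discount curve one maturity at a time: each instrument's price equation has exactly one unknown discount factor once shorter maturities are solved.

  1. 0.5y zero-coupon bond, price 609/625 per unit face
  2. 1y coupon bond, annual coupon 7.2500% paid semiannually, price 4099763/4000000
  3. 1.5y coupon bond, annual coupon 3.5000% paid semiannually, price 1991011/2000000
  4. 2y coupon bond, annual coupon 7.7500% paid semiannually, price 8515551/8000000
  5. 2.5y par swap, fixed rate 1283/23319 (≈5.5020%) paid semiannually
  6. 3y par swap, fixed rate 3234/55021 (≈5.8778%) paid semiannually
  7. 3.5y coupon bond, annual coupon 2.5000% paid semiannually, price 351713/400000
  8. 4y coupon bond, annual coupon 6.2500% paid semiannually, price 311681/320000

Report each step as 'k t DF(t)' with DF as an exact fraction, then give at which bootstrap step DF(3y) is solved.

step 1 [0.5y] zero: DF = P = 609/625 ≈ 0.974400
step 2 [1y] bond c/2=29/800: DF=(4099763/4000000 − 29/800·(0.974400))/(1+29/800) = 191/200 ≈ 0.955000
step 3 [1.5y] bond c/2=7/400: DF=(1991011/2000000 − 7/400·(0.974400+0.955000))/(1+7/400) = 2363/2500 ≈ 0.945200
step 4 [2y] bond c/2=31/800: DF=(8515551/8000000 − 31/800·(0.974400+0.955000+0.945200))/(1+31/800) = 367/400 ≈ 0.917500
step 5 [2.5y] swap r/2=1283/46638: DF=(1 − 1283/46638·(0.974400+0.955000+0.945200+0.917500))/(1+1283/46638) = 8717/10000 ≈ 0.871700
step 6 [3y] swap r/2=1617/55021: DF=(1 − 1617/55021·(0.974400+0.955000+0.945200+0.917500+0.871700))/(1+1617/55021) = 8383/10000 ≈ 0.838300
step 7 [3.5y] bond c/2=1/80: DF=(351713/400000 − 1/80·(0.974400+0.955000+0.945200+0.917500+0.871700+0.838300))/(1+1/80) = 1601/2000 ≈ 0.800500
step 8 [4y] bond c/2=1/32: DF=(311681/320000 − 1/32·(0.974400+0.955000+0.945200+0.917500+0.871700+0.838300+0.800500))/(1+1/32) = 1507/2000 ≈ 0.753500

1 1/2 609/625
2 1 191/200
3 3/2 2363/2500
4 2 367/400
5 5/2 8717/10000
6 3 8383/10000
7 7/2 1601/2000
8 4 1507/2000
DF(3y) is solved at step 6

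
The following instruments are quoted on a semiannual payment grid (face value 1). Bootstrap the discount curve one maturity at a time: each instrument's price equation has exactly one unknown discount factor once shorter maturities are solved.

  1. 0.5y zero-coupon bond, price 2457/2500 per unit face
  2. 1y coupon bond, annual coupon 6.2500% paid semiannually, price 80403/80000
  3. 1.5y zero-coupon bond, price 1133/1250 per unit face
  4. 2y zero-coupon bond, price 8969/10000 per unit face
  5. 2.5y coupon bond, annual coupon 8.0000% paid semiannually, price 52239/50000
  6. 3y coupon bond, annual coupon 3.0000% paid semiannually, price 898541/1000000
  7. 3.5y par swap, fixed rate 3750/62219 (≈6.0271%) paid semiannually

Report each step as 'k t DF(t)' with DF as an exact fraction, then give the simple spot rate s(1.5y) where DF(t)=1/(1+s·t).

step 1 [0.5y] zero: DF = P = 2457/2500 ≈ 0.982800
step 2 [1y] bond c/2=1/32: DF=(80403/80000 − 1/32·(0.982800))/(1+1/32) = 1181/1250 ≈ 0.944800
step 3 [1.5y] zero: DF = P = 1133/1250 ≈ 0.906400
step 4 [2y] zero: DF = P = 8969/10000 ≈ 0.896900
step 5 [2.5y] bond c/2=1/25: DF=(52239/50000 − 1/25·(0.982800+0.944800+0.906400+0.896900))/(1+1/25) = 8611/10000 ≈ 0.861100
step 6 [3y] bond c/2=3/200: DF=(898541/1000000 − 3/200·(0.982800+0.944800+0.906400+0.896900+0.861100))/(1+3/200) = 4087/5000 ≈ 0.817400
step 7 [3.5y] swap r/2=1875/62219: DF=(1 − 1875/62219·(0.982800+0.944800+0.906400+0.896900+0.861100+0.817400))/(1+1875/62219) = 13/16 ≈ 0.812500

1 1/2 2457/2500
2 1 1181/1250
3 3/2 1133/1250
4 2 8969/10000
5 5/2 8611/10000
6 3 4087/5000
7 7/2 13/16
s(1.5y) = (1/(1133/1250) − 1)/(3/2) = 78/1133 ≈ 6.8844%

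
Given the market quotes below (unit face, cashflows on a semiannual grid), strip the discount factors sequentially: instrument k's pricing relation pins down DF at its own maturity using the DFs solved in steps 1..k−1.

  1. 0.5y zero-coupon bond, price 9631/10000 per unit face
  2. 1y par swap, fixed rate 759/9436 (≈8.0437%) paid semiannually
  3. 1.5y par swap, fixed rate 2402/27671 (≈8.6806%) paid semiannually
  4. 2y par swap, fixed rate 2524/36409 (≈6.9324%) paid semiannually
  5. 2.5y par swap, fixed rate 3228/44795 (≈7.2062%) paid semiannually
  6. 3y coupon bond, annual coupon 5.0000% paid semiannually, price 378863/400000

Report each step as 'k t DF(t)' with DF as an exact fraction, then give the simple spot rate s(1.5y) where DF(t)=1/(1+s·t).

1 1/2 9631/10000
2 1 9241/10000
3 3/2 8799/10000
4 2 4369/5000
5 5/2 4193/5000
6 3 2037/2500
s(1.5y) = (1/(8799/10000) − 1)/(3/2) = 2402/26397 ≈ 9.0995%

step 1 [0.5y] zero: DF = P = 9631/10000 ≈ 0.963100
step 2 [1y] swap r/2=759/18872: DF=(1 − 759/18872·(0.963100))/(1+759/18872) = 9241/10000 ≈ 0.924100
step 3 [1.5y] swap r/2=1201/27671: DF=(1 − 1201/27671·(0.963100+0.924100))/(1+1201/27671) = 8799/10000 ≈ 0.879900
step 4 [2y] swap r/2=1262/36409: DF=(1 − 1262/36409·(0.963100+0.924100+0.879900))/(1+1262/36409) = 4369/5000 ≈ 0.873800
step 5 [2.5y] swap r/2=1614/44795: DF=(1 − 1614/44795·(0.963100+0.924100+0.879900+0.873800))/(1+1614/44795) = 4193/5000 ≈ 0.838600
step 6 [3y] bond c/2=1/40: DF=(378863/400000 − 1/40·(0.963100+0.924100+0.879900+0.873800+0.838600))/(1+1/40) = 2037/2500 ≈ 0.814800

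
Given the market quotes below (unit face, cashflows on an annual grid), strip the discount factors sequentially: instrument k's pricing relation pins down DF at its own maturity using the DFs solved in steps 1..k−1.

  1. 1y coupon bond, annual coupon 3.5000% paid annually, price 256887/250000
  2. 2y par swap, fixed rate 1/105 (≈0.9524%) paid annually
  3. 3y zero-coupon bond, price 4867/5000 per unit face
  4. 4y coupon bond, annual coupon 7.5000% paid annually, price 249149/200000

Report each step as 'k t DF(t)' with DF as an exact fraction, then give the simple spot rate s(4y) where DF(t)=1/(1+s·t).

step 1 [1y] bond c/1=7/200: DF=(256887/250000 − 7/200·(0))/(1+7/200) = 1241/1250 ≈ 0.992800
step 2 [2y] swap r/1=1/105: DF=(1 − 1/105·(0.992800))/(1+1/105) = 2453/2500 ≈ 0.981200
step 3 [3y] zero: DF = P = 4867/5000 ≈ 0.973400
step 4 [4y] bond c/1=3/40: DF=(249149/200000 − 3/40·(0.992800+0.981200+0.973400))/(1+3/40) = 2383/2500 ≈ 0.953200

1 1 1241/1250
2 2 2453/2500
3 3 4867/5000
4 4 2383/2500
s(4y) = (1/(2383/2500) − 1)/(4) = 117/9532 ≈ 1.2274%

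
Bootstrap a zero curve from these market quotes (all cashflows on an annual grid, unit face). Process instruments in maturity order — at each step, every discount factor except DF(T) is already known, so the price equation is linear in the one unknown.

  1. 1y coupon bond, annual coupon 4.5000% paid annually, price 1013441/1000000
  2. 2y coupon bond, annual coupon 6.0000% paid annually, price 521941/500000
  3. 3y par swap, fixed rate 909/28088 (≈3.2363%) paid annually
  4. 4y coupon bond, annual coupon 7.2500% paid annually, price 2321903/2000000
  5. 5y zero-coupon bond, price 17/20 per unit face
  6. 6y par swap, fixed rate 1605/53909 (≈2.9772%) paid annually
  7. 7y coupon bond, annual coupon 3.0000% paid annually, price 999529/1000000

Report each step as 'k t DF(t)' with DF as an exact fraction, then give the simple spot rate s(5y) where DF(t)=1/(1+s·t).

step 1 [1y] bond c/1=9/200: DF=(1013441/1000000 − 9/200·(0))/(1+9/200) = 4849/5000 ≈ 0.969800
step 2 [2y] bond c/1=3/50: DF=(521941/500000 − 3/50·(0.969800))/(1+3/50) = 9299/10000 ≈ 0.929900
step 3 [3y] swap r/1=909/28088: DF=(1 − 909/28088·(0.969800+0.929900))/(1+909/28088) = 9091/10000 ≈ 0.909100
step 4 [4y] bond c/1=29/400: DF=(2321903/2000000 − 29/400·(0.969800+0.929900+0.909100))/(1+29/400) = 4463/5000 ≈ 0.892600
step 5 [5y] zero: DF = P = 17/20 ≈ 0.850000
step 6 [6y] swap r/1=1605/53909: DF=(1 − 1605/53909·(0.969800+0.929900+0.909100+0.892600+0.850000))/(1+1605/53909) = 1679/2000 ≈ 0.839500
step 7 [7y] bond c/1=3/100: DF=(999529/1000000 − 3/100·(0.969800+0.929900+0.909100+0.892600+0.850000+0.839500))/(1+3/100) = 4067/5000 ≈ 0.813400

1 1 4849/5000
2 2 9299/10000
3 3 9091/10000
4 4 4463/5000
5 5 17/20
6 6 1679/2000
7 7 4067/5000
s(5y) = (1/(17/20) − 1)/(5) = 3/85 ≈ 3.5294%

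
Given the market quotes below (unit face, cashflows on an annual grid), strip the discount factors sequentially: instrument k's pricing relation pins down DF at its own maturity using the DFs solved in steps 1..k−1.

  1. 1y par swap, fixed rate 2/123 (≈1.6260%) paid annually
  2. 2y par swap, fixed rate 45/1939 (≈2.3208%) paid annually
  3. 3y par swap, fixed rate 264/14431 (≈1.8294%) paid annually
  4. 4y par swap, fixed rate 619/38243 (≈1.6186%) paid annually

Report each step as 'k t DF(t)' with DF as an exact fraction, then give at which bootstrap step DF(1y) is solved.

1 1 123/125
2 2 191/200
3 3 592/625
4 4 9381/10000
DF(1y) is solved at step 1

step 1 [1y] swap r/1=2/123: DF=(1 − 2/123·(0))/(1+2/123) = 123/125 ≈ 0.984000
step 2 [2y] swap r/1=45/1939: DF=(1 − 45/1939·(0.984000))/(1+45/1939) = 191/200 ≈ 0.955000
step 3 [3y] swap r/1=264/14431: DF=(1 − 264/14431·(0.984000+0.955000))/(1+264/14431) = 592/625 ≈ 0.947200
step 4 [4y] swap r/1=619/38243: DF=(1 − 619/38243·(0.984000+0.955000+0.947200))/(1+619/38243) = 9381/10000 ≈ 0.938100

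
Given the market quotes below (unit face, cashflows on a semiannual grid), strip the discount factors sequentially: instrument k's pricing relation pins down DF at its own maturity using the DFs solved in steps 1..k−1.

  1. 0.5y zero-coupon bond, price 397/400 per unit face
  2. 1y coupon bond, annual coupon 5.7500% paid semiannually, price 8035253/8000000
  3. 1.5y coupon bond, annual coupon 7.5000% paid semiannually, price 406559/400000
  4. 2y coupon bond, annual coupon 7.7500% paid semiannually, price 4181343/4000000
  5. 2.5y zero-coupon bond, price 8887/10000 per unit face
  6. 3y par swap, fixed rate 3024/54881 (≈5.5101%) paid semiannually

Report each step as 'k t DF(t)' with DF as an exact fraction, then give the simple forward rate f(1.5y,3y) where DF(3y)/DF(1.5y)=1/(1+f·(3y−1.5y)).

step 1 [0.5y] zero: DF = P = 397/400 ≈ 0.992500
step 2 [1y] bond c/2=23/800: DF=(8035253/8000000 − 23/800·(0.992500))/(1+23/800) = 4743/5000 ≈ 0.948600
step 3 [1.5y] bond c/2=3/80: DF=(406559/400000 − 3/80·(0.992500+0.948600))/(1+3/80) = 1819/2000 ≈ 0.909500
step 4 [2y] bond c/2=31/800: DF=(4181343/4000000 − 31/800·(0.992500+0.948600+0.909500))/(1+31/800) = 9/10 ≈ 0.900000
step 5 [2.5y] zero: DF = P = 8887/10000 ≈ 0.888700
step 6 [3y] swap r/2=1512/54881: DF=(1 − 1512/54881·(0.992500+0.948600+0.909500+0.900000+0.888700))/(1+1512/54881) = 1061/1250 ≈ 0.848800

1 1/2 397/400
2 1 4743/5000
3 3/2 1819/2000
4 2 9/10
5 5/2 8887/10000
6 3 1061/1250
f(1.5y,3y) = ((1819/2000)/(1061/1250) − 1)/(3/2) = 607/12732 ≈ 4.7675%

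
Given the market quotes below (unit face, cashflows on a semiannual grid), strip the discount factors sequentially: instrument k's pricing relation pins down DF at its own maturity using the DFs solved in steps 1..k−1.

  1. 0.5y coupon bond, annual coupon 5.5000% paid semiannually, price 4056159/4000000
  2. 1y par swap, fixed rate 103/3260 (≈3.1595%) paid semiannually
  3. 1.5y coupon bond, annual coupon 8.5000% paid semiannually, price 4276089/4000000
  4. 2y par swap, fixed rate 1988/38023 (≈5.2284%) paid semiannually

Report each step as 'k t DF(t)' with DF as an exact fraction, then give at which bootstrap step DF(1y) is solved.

1 1/2 9869/10000
2 1 9691/10000
3 3/2 9457/10000
4 2 4503/5000
DF(1y) is solved at step 2

step 1 [0.5y] bond c/2=11/400: DF=(4056159/4000000 − 11/400·(0))/(1+11/400) = 9869/10000 ≈ 0.986900
step 2 [1y] swap r/2=103/6520: DF=(1 − 103/6520·(0.986900))/(1+103/6520) = 9691/10000 ≈ 0.969100
step 3 [1.5y] bond c/2=17/400: DF=(4276089/4000000 − 17/400·(0.986900+0.969100))/(1+17/400) = 9457/10000 ≈ 0.945700
step 4 [2y] swap r/2=994/38023: DF=(1 − 994/38023·(0.986900+0.969100+0.945700))/(1+994/38023) = 4503/5000 ≈ 0.900600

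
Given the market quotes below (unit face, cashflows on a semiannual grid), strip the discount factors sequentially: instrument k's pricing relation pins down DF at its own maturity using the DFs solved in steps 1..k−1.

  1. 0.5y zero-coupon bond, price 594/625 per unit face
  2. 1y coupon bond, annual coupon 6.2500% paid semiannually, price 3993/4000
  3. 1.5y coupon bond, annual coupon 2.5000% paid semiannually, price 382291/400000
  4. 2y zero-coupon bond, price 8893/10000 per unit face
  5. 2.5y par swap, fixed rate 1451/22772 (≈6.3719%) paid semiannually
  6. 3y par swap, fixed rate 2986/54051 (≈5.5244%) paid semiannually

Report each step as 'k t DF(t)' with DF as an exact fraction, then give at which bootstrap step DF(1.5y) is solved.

1 1/2 594/625
2 1 587/625
3 3/2 4603/5000
4 2 8893/10000
5 5/2 8549/10000
6 3 8507/10000
DF(1.5y) is solved at step 3

step 1 [0.5y] zero: DF = P = 594/625 ≈ 0.950400
step 2 [1y] bond c/2=1/32: DF=(3993/4000 − 1/32·(0.950400))/(1+1/32) = 587/625 ≈ 0.939200
step 3 [1.5y] bond c/2=1/80: DF=(382291/400000 − 1/80·(0.950400+0.939200))/(1+1/80) = 4603/5000 ≈ 0.920600
step 4 [2y] zero: DF = P = 8893/10000 ≈ 0.889300
step 5 [2.5y] swap r/2=1451/45544: DF=(1 − 1451/45544·(0.950400+0.939200+0.920600+0.889300))/(1+1451/45544) = 8549/10000 ≈ 0.854900
step 6 [3y] swap r/2=1493/54051: DF=(1 − 1493/54051·(0.950400+0.939200+0.920600+0.889300+0.854900))/(1+1493/54051) = 8507/10000 ≈ 0.850700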